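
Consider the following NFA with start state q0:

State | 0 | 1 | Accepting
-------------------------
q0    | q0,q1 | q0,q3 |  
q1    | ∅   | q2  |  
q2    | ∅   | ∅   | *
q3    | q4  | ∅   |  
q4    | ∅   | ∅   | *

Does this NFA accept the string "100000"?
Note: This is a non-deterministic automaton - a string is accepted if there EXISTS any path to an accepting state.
Track the set of states the NFA could be in: start {q0}
Read '1': {q0} → {q0, q3}
Read '0': {q0, q3} → {q0, q1, q4}
Read '0': {q0, q1, q4} → {q0, q1}
Read '0': {q0, q1} → {q0, q1}
Read '0': {q0, q1} → {q0, q1}
Read '0': {q0, q1} → {q0, q1}
Final set {q0, q1} contains no accepting state → rejected.

Final answer: No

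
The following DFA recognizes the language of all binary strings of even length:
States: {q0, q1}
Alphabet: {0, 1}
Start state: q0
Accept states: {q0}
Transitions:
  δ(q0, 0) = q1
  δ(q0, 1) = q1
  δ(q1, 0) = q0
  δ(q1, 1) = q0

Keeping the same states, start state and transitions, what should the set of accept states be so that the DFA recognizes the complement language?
The DFA is complete (every state has a transition on every symbol), so the complement
is recognized by the same DFA with accepting and non-accepting states swapped.
Original accept states: {q0}
Complement accept states = All states - Original accept states
= {q0, q1} - {q0}
= {q1}
Complement language: strings of ODD length

Final answer: {q1}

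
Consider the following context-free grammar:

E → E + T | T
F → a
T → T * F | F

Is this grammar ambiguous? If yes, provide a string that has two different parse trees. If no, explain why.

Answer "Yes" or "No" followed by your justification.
This is the standard stratified expression grammar: '+' is introduced only by the left-recursive rule E → E + T and '*' only by the left-recursive rule T → T * F, with F → a. For any string, the last '+' must be the one produced at the root E (everything after it is a T containing no '+'), and likewise within each T the last '*' is produced at its root. This fixes the parse tree uniquely (left-associative, '*' binding tighter than '+'), so every string has exactly one parse tree.

Final answer: No - the grammar is unambiguous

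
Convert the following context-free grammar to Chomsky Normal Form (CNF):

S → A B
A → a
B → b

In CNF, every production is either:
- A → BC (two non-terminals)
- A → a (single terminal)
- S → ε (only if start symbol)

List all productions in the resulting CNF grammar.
The grammar has no ε-productions or unit productions to eliminate.
S → A B is already in CNF (two non-terminals) – keep it.
A → a is already in CNF (single terminal) – keep it.
B → b is already in CNF (single terminal) – keep it.
Resulting CNF grammar (3 productions): A → a; B → b; S → A B

Final answer: A → a; B → b; S → A B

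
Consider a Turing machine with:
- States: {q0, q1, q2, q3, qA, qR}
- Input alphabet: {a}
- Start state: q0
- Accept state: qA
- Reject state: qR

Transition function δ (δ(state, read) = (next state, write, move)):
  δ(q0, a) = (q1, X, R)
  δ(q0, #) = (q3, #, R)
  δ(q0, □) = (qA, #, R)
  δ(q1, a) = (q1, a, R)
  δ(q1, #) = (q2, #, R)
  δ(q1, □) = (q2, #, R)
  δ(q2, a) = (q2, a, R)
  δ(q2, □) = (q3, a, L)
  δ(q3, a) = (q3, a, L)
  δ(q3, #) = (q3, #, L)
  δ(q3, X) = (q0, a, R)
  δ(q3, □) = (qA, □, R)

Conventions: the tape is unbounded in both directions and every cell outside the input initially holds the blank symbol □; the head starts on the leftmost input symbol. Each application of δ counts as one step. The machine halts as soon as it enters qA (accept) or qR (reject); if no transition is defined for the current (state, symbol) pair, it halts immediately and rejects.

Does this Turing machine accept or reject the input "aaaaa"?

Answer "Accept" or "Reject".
Trace (configuration after each step, as tape_left[state]tape_right with head position):
Step 0: [q0]aaaaa (head at position 0)
Step 1: X[q1]aaaa (head 1)
Step 2: Xa[q1]aaa (head 2)
Step 3: Xaa[q1]aa (head 3)
Step 4: Xaaa[q1]a (head 4)
Step 5: Xaaaa[q1]□ (head 5)
Step 6: Xaaaa#[q2]□ (head 6)
Step 7: Xaaaa[q3]#a (head 5)
Step 8: Xaaa[q3]a#a (head 4)
Step 9: Xaa[q3]aa#a (head 3)
Step 10: Xa[q3]aaa#a (head 2)
Step 11: X[q3]aaaa#a (head 1)
Step 12: [q3]Xaaaa#a (head 0)
Step 13: a[q0]aaaa#a (head 1)
Step 14: aX[q1]aaa#a (head 2)
Step 15: aXa[q1]aa#a (head 3)
Step 16: aXaa[q1]a#a (head 4)
Step 17: aXaaa[q1]#a (head 5)
Step 18: aXaaa#[q2]a (head 6)
Step 19: aXaaa#a[q2]□ (head 7)
Step 20: aXaaa#[q3]aa (head 6)
Step 21: aXaaa[q3]#aa (head 5)
Step 22: aXaa[q3]a#aa (head 4)
Step 23: aXa[q3]aa#aa (head 3)
Step 24: aX[q3]aaa#aa (head 2)
Step 25: a[q3]Xaaa#aa (head 1)
Step 26: aa[q0]aaa#aa (head 2)
Step 27: aaX[q1]aa#aa (head 3)
Step 28: aaXa[q1]a#aa (head 4)
Step 29: aaXaa[q1]#aa (head 5)
Step 30: aaXaa#[q2]aa (head 6)
Step 31: aaXaa#a[q2]a (head 7)
Step 32: aaXaa#aa[q2]□ (head 8)
Step 33: aaXaa#a[q3]aa (head 7)
Step 34: aaXaa#[q3]aaa (head 6)
Step 35: aaXaa[q3]#aaa (head 5)
Step 36: aaXa[q3]a#aaa (head 4)
Step 37: aaX[q3]aa#aaa (head 3)
Step 38: aa[q3]Xaa#aaa (head 2)
Step 39: aaa[q0]aa#aaa (head 3)
Step 40: aaaX[q1]a#aaa (head 4)
Step 41: aaaXa[q1]#aaa (head 5)
Step 42: aaaXa#[q2]aaa (head 6)
Step 43: aaaXa#a[q2]aa (head 7)
Step 44: aaaXa#aa[q2]a (head 8)
Step 45: aaaXa#aaa[q2]□ (head 9)
Step 46: aaaXa#aa[q3]aa (head 8)
Step 47: aaaXa#a[q3]aaa (head 7)
Step 48: aaaXa#[q3]aaaa (head 6)
Step 49: aaaXa[q3]#aaaa (head 5)
Step 50: aaaX[q3]a#aaaa (head 4)
Step 51: aaa[q3]Xa#aaaa (head 3)
Step 52: aaaa[q0]a#aaaa (head 4)
Step 53: aaaaX[q1]#aaaa (head 5)
Step 54: aaaaX#[q2]aaaa (head 6)
Step 55: aaaaX#a[q2]aaa (head 7)
Step 56: aaaaX#aa[q2]aa (head 8)
Step 57: aaaaX#aaa[q2]a (head 9)
Step 58: aaaaX#aaaa[q2]□ (head 10)
Step 59: aaaaX#aaa[q3]aa (head 9)
Step 60: aaaaX#aa[q3]aaa (head 8)
Step 61: aaaaX#a[q3]aaaa (head 7)
Step 62: aaaaX#[q3]aaaaa (head 6)
Step 63: aaaaX[q3]#aaaaa (head 5)
Step 64: aaaa[q3]X#aaaaa (head 4)
Step 65: aaaaa[q0]#aaaaa (head 5)
Step 66: aaaaa#[q3]aaaaa (head 6)
Step 67: aaaaa[q3]#aaaaa (head 5)
Step 68: aaaa[q3]a#aaaaa (head 4)
Step 69: aaa[q3]aa#aaaaa (head 3)
Step 70: aa[q3]aaa#aaaaa (head 2)
Step 71: a[q3]aaaa#aaaaa (head 1)
Step 72: [q3]aaaaa#aaaaa (head 0)
Step 73: [q3]□aaaaa#aaaaa (head -1)
Step 74: □[qA]aaaaa#aaaaa (head 0)
The machine is in qA, so it halts and accepts.

Final answer: Accept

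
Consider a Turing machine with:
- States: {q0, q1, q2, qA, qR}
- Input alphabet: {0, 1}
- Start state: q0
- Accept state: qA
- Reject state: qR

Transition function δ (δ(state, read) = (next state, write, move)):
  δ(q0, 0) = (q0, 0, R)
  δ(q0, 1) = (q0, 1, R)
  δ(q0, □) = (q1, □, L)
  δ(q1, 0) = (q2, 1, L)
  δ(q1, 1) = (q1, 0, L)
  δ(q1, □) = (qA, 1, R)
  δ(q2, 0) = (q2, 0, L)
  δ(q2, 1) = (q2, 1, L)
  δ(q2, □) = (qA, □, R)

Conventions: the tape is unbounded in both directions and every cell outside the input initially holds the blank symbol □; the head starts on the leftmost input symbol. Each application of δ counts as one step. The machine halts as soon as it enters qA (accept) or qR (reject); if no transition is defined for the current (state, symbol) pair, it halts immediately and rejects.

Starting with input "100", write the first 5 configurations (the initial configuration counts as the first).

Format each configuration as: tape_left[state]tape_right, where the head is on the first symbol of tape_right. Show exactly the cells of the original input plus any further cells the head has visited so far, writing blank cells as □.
Step 0: [q0]100 (head at position 0)
Step 1: δ(q0, 1) = (q0, 1, R)  ⊢  1[q0]00 (head at position 1)
Step 2: δ(q0, 0) = (q0, 0, R)  ⊢  10[q0]0 (head at position 2)
Step 3: δ(q0, 0) = (q0, 0, R)  ⊢  100[q0]□ (head at position 3)
Step 4: δ(q0, □) = (q1, □, L)  ⊢  10[q1]0□ (head at position 2)

Final answer: [q0]100 ⊢ 1[q0]00 ⊢ 10[q0]0 ⊢ 100[q0]□ ⊢ 10[q1]0□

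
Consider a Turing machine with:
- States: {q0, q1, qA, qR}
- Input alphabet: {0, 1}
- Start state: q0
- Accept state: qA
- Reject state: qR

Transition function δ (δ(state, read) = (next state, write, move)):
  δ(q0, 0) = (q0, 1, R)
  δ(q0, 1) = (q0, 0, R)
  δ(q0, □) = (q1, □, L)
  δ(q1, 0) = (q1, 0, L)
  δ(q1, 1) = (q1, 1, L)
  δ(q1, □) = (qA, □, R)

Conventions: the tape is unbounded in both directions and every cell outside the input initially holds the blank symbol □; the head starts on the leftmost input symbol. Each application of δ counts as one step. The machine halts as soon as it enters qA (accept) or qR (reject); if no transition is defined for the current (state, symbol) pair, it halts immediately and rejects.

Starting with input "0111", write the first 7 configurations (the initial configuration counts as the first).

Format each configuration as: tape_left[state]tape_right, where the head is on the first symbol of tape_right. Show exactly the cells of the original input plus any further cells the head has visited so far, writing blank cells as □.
Step 0: [q0]0111 (head at position 0)
Step 1: δ(q0, 0) = (q0, 1, R)  ⊢  1[q0]111 (head at position 1)
Step 2: δ(q0, 1) = (q0, 0, R)  ⊢  10[q0]11 (head at position 2)
Step 3: δ(q0, 1) = (q0, 0, R)  ⊢  100[q0]1 (head at position 3)
Step 4: δ(q0, 1) = (q0, 0, R)  ⊢  1000[q0]□ (head at position 4)
Step 5: δ(q0, □) = (q1, □, L)  ⊢  100[q1]0□ (head at position 3)
Step 6: δ(q1, 0) = (q1, 0, L)  ⊢  10[q1]00□ (head at position 2)

Final answer: [q0]0111 ⊢ 1[q0]111 ⊢ 10[q0]11 ⊢ 100[q0]1 ⊢ 1000[q0]□ ⊢ 100[q1]0□ ⊢ 10[q1]00□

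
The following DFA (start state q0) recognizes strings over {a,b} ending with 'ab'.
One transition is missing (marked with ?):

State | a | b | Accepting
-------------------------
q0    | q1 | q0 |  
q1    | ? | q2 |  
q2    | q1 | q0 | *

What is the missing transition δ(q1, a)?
q1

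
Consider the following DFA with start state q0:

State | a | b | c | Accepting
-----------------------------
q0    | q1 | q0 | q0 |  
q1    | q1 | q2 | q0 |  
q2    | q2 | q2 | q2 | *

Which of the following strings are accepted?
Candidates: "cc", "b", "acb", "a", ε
"cc": q0 → q0 → q0; q0 is not accepting → rejected
"b": q0 → q0; q0 is not accepting → rejected
"acb": q0 → q1 → q0 → q0; q0 is not accepting → rejected
"a": q0 → q1; q1 is not accepting → rejected
ε: q0; q0 is not accepting → rejected

Final answer: None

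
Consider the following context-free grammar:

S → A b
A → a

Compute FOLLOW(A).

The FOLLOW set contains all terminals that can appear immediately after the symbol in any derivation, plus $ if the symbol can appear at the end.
A occurs only in S → A b, where it is immediately followed by the terminal b. So FOLLOW(A) = {b}.

Final answer: {b}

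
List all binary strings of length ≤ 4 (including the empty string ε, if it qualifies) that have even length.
Checking every binary string of length 0 to 4:
  Length 0: accepted: ε | rejected: (none)
  Length 1: accepted: (none) | rejected: 0, 1
  Length 2: accepted: 00, 01, 10, 11 | rejected: (none)
  Length 3: accepted: (none) | rejected: 000, 001, 010, 011, 100, 101, 110, 111
  Length 4: accepted: 0000, 0001, 0010, 0011, 0100, 0101, 0110, 0111, 1000, 1001, 1010, 1011, 1100, 1101, 1110, 1111 | rejected: (none)
Total: 21 string(s).

Final answer: ε, 00, 01, 10, 11, 0000, 0001, 0010, 0011, 0100, 0101, 0110, 0111, 1000, 1001, 1010, 1011, 1100, 1101, 1110, 1111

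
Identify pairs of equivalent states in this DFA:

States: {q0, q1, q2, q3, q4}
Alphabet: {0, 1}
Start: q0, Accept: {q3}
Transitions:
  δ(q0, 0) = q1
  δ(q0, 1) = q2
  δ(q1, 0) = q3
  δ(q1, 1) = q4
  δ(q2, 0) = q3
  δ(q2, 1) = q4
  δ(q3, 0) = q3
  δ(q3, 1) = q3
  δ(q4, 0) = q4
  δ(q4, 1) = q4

Using the table-filling algorithm:
Round 0 – mark pairs where exactly one state is accepting: (q0,q3), (q1,q3), (q2,q3), (q3,q4)
Round 1 – newly marked: (q0,q1) [on 0: q1 vs q3, already marked]; (q0,q2) [on 0: q1 vs q3, already marked]; (q1,q4) [on 0: q3 vs q4, already marked]; (q2,q4) [on 0: q3 vs q4, already marked]
Round 2 – newly marked: (q0,q4) [on 0: q1 vs q4, already marked]
No further pairs can be marked.
(q1, q2) unmarked: δ(q1,0)=q3, δ(q2,0)=q3; δ(q1,1)=q4, δ(q2,1)=q4 → equivalent
Equivalent pairs: (q1, q2)

Final answer: Equivalent pairs: (q1, q2)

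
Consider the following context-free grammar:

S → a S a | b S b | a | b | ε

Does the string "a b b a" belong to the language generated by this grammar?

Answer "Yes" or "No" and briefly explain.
A derivation exists: S ⇒ a S a ⇒ a b S b a ⇒ a b b a (using S → a S a, S → b S b, then S → ε).

Final answer: Yes - a valid derivation exists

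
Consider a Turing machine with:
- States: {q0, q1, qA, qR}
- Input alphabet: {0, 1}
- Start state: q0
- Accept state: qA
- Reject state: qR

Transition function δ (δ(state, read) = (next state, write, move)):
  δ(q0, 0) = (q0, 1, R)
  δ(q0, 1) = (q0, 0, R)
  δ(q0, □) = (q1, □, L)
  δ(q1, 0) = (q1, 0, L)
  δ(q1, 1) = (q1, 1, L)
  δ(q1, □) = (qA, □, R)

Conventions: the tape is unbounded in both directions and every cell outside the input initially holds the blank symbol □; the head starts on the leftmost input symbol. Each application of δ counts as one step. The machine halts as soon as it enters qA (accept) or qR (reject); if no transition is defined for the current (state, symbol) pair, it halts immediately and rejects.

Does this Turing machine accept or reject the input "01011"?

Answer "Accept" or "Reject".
Step 0: [q0]01011 (head at position 0)
Step 1: δ(q0, 0) = (q0, 1, R)  ⊢  1[q0]1011 (head at position 1)
Step 2: δ(q0, 1) = (q0, 0, R)  ⊢  10[q0]011 (head at position 2)
Step 3: δ(q0, 0) = (q0, 1, R)  ⊢  101[q0]11 (head at position 3)
Step 4: δ(q0, 1) = (q0, 0, R)  ⊢  1010[q0]1 (head at position 4)
Step 5: δ(q0, 1) = (q0, 0, R)  ⊢  10100[q0]□ (head at position 5)
Step 6: δ(q0, □) = (q1, □, L)  ⊢  1010[q1]0□ (head at position 4)
Step 7: δ(q1, 0) = (q1, 0, L)  ⊢  101[q1]00□ (head at position 3)
Step 8: δ(q1, 0) = (q1, 0, L)  ⊢  10[q1]100□ (head at position 2)
Step 9: δ(q1, 1) = (q1, 1, L)  ⊢  1[q1]0100□ (head at position 1)
Step 10: δ(q1, 0) = (q1, 0, L)  ⊢  [q1]10100□ (head at position 0)
Step 11: δ(q1, 1) = (q1, 1, L)  ⊢  [q1]□10100□ (head at position -1)
Step 12: δ(q1, □) = (qA, □, R)  ⊢  □[qA]10100□ (head at position 0)
The machine is in qA, so it halts and accepts.

Final answer: Accept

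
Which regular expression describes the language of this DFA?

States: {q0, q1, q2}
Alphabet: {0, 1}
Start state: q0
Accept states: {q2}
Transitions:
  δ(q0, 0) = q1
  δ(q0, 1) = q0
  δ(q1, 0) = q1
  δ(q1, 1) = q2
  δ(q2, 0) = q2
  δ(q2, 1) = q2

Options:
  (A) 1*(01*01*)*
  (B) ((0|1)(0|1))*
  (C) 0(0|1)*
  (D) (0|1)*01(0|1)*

Testing sample strings against the DFA:
  '11' -> rejected
  '10' -> rejected
  '010' -> accepted
  '00011' -> accepted
Checking each option for a counterexample:
  (A) 1*(01*01*)*: ε is rejected by the DFA but matches the regex → eliminated
  (B) ((0|1)(0|1))*: ε is rejected by the DFA but matches the regex → eliminated
  (C) 0(0|1)*: '0' is rejected by the DFA but matches the regex → eliminated
  (D) (0|1)*01(0|1)*: agrees with the DFA on all strings of length ≤ 4
Only (D) (0|1)*01(0|1)* is consistent with the DFA.

Final answer: (D) (0|1)*01(0|1)*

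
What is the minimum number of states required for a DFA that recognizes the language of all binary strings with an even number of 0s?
Language: binary strings with an even number of 0s
Lower bound (Myhill–Nerode): the prefixes ε, 0 are pairwise distinguishable:
  ε vs 0: suffix ε distinguishes them (ε has zero 0s (accepted), 0 has one 0 (rejected))
So any DFA needs at least 2 states.
Upper bound: a DFA with 2 states exists (one state per class above).
Minimum states: 2

Final answer: 2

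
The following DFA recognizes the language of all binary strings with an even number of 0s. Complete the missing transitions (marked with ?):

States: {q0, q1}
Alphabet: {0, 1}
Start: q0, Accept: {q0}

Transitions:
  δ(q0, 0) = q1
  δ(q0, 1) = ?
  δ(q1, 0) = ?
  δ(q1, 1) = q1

What each state remembers (consistent with the given transitions and accept states):
  q0: an even number of 0s has been read so far
  q1: an odd number of 0s has been read so far
Filling in the missing entries:
  δ(q0, 1): in q0 (an even number of 0s has been read so far), after reading 1 we have: an even number of 0s has been read so far → q0
  δ(q1, 0): in q1 (an odd number of 0s has been read so far), after reading 0 we have: an even number of 0s has been read so far → q0

Final answer: δ(q0, 1) = q0; δ(q1, 0) = q0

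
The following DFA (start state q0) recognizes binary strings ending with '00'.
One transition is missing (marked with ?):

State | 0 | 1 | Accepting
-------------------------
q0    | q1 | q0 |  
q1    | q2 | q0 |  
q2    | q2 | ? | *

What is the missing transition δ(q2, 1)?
q0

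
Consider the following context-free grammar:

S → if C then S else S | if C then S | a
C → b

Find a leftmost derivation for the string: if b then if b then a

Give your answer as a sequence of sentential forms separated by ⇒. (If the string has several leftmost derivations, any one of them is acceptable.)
Start with S.
Step 1: the leftmost non-terminal is S; apply S → if C then S:  if C then S
Step 2: the leftmost non-terminal is C; apply C → b:  if b then S
Step 3: the leftmost non-terminal is S; apply S → if C then S:  if b then if C then S
Step 4: the leftmost non-terminal is C; apply C → b:  if b then if b then S
Step 5: the leftmost non-terminal is S; apply S → a:  if b then if b then a

Final answer: S ⇒ if C then S ⇒ if b then S ⇒ if b then if C then S ⇒ if b then if b then S ⇒ if b then if b then a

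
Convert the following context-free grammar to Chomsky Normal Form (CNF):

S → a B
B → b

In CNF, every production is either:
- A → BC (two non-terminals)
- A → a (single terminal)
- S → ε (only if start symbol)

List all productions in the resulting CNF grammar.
The grammar has no ε-productions or unit productions to eliminate.
S → a B has terminal a in a right-hand side of length ≥ 2: introduce T_a → a and use T_a in place of a.
B → b is already in CNF (single terminal) – keep it.
S → a B becomes S → T_a B.
Resulting CNF grammar (3 productions): T_a → a; B → b; S → T_a B

Final answer: T_a → a; B → b; S → T_a B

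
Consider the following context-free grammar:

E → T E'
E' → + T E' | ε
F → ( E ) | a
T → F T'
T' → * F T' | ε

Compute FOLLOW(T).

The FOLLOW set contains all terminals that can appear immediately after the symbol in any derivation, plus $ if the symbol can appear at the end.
Useful FIRST sets: FIRST(E') = {+, ε}, FIRST(T') = {*, ε} (both E' and T' are nullable).
FOLLOW(E): E is the start symbol → $; E appears in F → ( E ) followed by ')' → FOLLOW(E) = {), $}.
FOLLOW(E'): E' appears at the right end of E → T E' and of E' → + T E', so FOLLOW(E') ⊇ FOLLOW(E) (the second occurrence adds nothing new). FOLLOW(E') = {), $}.
FOLLOW(T): in E → T E' and E' → + T E', T is followed by E': add FIRST(E') minus ε = {+}; since E' is nullable, also add FOLLOW(E) and FOLLOW(E') = {), $}. FOLLOW(T) = {+, ), $}.

Final answer: {$, ), +}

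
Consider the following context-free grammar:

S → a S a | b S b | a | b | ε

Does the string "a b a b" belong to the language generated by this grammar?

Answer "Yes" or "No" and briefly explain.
Every production places the same symbol at both ends (or yields a single symbol / ε), so every derived string is a palindrome. a b a b reversed is b a b a ≠ a b a b, so it is not a palindrome and cannot be derived (already the first step fails: the string starts with a but ends with b, so neither S → a S a nor S → b S b fits).

Final answer: No - no valid derivation exists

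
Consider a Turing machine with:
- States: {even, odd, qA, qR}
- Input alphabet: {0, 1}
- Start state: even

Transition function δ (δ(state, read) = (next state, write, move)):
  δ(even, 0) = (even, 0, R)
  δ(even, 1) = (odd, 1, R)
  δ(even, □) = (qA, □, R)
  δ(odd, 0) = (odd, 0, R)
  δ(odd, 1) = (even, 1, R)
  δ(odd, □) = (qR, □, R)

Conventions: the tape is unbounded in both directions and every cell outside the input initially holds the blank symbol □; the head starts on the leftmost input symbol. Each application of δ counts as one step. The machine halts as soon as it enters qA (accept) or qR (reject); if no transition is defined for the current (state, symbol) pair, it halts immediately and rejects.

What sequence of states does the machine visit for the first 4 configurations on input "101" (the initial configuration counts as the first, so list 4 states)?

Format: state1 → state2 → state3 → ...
Step 0: [even]101 (head at position 0)
Step 1: δ(even, 1) = (odd, 1, R)  ⊢  1[odd]01 (head at position 1)
Step 2: δ(odd, 0) = (odd, 0, R)  ⊢  10[odd]1 (head at position 2)
Step 3: δ(odd, 1) = (even, 1, R)  ⊢  101[even]□ (head at position 3)
Reading off the states of these 4 configurations: even → odd → odd → even

Final answer: even → odd → odd → even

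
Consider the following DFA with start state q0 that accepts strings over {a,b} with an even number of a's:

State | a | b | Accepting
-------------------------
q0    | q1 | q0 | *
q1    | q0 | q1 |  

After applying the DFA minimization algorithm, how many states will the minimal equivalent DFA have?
All 2 states are reachable from q0, so none can be removed as unreachable.
Table-filling: first mark every (accepting, non-accepting) pair as distinguishable (accepting: {q0}; non-accepting: {q1}).
Every pair of states is distinguishable, so the DFA is already minimal.
Equivalence classes: {q0}, {q1} → 2 states.

Final answer: 2 states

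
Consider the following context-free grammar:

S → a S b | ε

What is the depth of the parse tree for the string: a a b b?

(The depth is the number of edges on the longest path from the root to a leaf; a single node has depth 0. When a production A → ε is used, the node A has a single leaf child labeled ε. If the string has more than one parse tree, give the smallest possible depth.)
The only parse tree applies S → a S b 2 times (once per matching a…b pair) and then S → ε.
The S nodes sit at depths 0, 1, …, 2; the innermost S (depth 2) has the single child ε at depth 3.
The terminal leaves a, b are at depths 1..2, so the longest root-to-leaf path is S → S → … → S → ε with 3 edges.
Depth = 3.

Final answer: 3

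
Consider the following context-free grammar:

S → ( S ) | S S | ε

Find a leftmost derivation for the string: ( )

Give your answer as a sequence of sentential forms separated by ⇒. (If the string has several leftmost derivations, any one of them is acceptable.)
Start with S.
Step 1: the leftmost non-terminal is S; apply S → ( S ):  ( S )
Step 2: the leftmost non-terminal is S; apply S → ε:  ( )

Final answer: S ⇒ ( S ) ⇒ ( )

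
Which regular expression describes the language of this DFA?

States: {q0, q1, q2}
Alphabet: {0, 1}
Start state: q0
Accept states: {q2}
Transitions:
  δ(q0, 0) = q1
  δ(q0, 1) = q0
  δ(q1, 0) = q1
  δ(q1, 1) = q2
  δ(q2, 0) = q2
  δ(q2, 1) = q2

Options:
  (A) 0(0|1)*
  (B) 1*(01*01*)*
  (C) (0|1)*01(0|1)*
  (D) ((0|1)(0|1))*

Testing sample strings against the DFA:
  '110' -> rejected
  '111' -> rejected
  '11' -> rejected
  '11100' -> rejected
Checking each option for a counterexample:
  (A) 0(0|1)*: '0' is rejected by the DFA but matches the regex → eliminated
  (B) 1*(01*01*)*: ε is rejected by the DFA but matches the regex → eliminated
  (C) (0|1)*01(0|1)*: agrees with the DFA on all strings of length ≤ 4
  (D) ((0|1)(0|1))*: ε is rejected by the DFA but matches the regex → eliminated
Only (C) (0|1)*01(0|1)* is consistent with the DFA.

Final answer: (C) (0|1)*01(0|1)*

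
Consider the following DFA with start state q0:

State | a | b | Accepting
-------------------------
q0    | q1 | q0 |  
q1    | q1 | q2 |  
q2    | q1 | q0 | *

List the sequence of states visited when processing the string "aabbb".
q0 → q1 → q1 → q2 → q0 → q0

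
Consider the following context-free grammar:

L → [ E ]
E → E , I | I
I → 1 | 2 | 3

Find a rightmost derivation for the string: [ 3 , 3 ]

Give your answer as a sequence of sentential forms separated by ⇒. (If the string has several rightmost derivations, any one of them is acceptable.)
Start with L.
Step 1: the rightmost non-terminal is L; apply L → [ E ]:  [ E ]
Step 2: the rightmost non-terminal is E; apply E → E , I:  [ E , I ]
Step 3: the rightmost non-terminal is I; apply I → 3:  [ E , 3 ]
Step 4: the rightmost non-terminal is E; apply E → I:  [ I , 3 ]
Step 5: the rightmost non-terminal is I; apply I → 3:  [ 3 , 3 ]

Final answer: L ⇒ [ E ] ⇒ [ E , I ] ⇒ [ E , 3 ] ⇒ [ I , 3 ] ⇒ [ 3 , 3 ]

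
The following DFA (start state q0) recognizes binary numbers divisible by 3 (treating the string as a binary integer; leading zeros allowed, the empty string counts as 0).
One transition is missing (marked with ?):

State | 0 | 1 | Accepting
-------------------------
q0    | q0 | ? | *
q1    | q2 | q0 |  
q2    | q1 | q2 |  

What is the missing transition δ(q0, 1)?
q1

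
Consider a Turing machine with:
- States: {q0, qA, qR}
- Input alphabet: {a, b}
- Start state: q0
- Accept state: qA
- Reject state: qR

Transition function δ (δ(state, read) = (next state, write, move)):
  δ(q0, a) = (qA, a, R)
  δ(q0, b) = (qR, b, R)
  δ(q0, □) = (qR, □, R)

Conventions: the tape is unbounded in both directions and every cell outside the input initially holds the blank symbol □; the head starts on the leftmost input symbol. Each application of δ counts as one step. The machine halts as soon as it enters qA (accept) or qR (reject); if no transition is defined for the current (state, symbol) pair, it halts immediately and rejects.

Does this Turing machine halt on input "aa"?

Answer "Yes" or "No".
Step 0: [q0]aa (head at position 0)
Step 1: δ(q0, a) = (qA, a, R)  ⊢  a[qA]a (head at position 1)
The machine is in qA, so it halts and accepts.
It halts after 1 steps.

Final answer: Yes - halts after 1 steps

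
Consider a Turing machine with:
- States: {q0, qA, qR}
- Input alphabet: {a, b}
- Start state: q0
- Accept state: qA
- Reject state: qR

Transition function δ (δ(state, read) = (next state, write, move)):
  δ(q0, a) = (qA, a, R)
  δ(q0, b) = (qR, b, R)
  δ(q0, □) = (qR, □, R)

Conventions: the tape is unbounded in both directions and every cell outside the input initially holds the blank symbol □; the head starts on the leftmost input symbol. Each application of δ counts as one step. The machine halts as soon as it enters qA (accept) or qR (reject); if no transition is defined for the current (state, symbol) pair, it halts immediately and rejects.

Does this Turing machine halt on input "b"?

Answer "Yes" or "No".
Step 0: [q0]b (head at position 0)
Step 1: δ(q0, b) = (qR, b, R)  ⊢  b[qR]□ (head at position 1)
The machine is in qR, so it halts and rejects.
It halts after 1 steps.

Final answer: Yes - halts after 1 steps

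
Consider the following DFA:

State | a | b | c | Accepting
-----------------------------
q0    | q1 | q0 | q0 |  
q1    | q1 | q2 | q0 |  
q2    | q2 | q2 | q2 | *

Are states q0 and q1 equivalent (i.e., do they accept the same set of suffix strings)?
Try the suffix "b".
From q0: q0 → q0 — not accepting.
From q1: q1 → q2 — accepting.
The two states disagree on this suffix, so they are not equivalent.

Final answer: No. Distinguishing string: "b" - accepted from q1 but not from q0.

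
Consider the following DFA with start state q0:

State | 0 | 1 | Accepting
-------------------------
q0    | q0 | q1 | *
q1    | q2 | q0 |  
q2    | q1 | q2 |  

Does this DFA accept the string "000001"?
Start in q0.
Read '0': q0 → q0
Read '0': q0 → q0
Read '0': q0 → q0
Read '0': q0 → q0
Read '0': q0 → q0
Read '1': q0 → q1
Final state q1 is not accepting, so the string is rejected.

Final answer: No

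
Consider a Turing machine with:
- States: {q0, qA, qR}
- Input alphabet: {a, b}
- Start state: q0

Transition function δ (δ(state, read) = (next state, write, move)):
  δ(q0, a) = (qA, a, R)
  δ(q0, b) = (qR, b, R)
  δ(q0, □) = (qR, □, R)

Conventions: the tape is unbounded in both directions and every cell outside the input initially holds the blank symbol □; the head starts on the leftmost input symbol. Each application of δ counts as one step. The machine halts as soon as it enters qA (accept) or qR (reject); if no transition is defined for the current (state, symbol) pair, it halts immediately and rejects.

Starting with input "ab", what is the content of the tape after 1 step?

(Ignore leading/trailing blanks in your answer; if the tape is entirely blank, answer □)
Step 0: [q0]ab (head at position 0)
Step 1: δ(q0, a) = (qA, a, R)  ⊢  a[qA]b (head at position 1)
Tape after 1 step (ignoring surrounding blanks): ab

Final answer: Tape: ab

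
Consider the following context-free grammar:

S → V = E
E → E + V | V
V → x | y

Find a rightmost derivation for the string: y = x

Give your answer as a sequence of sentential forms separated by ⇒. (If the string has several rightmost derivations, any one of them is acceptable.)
Start with S.
Step 1: the rightmost non-terminal is S; apply S → V = E:  V = E
Step 2: the rightmost non-terminal is E; apply E → V:  V = V
Step 3: the rightmost non-terminal is V; apply V → x:  V = x
Step 4: the rightmost non-terminal is V; apply V → y:  y = x

Final answer: S ⇒ V = E ⇒ V = V ⇒ V = x ⇒ y = x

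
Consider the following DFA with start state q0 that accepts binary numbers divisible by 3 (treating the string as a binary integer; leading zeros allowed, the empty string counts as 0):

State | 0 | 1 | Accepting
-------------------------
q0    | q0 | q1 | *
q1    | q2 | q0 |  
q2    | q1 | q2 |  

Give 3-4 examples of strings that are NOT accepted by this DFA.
Any strings that end in a non-accepting state work; for example:
"010": q0 → q0 → q1 → q2; q2 is not accepting → rejected
"0001": q0 → q0 → q0 → q0 → q1; q1 is not accepting → rejected
"0010": q0 → q0 → q0 → q1 → q2; q2 is not accepting → rejected
"0111": q0 → q0 → q1 → q0 → q1; q1 is not accepting → rejected

Final answer: "010", "0001", "0010", "0111"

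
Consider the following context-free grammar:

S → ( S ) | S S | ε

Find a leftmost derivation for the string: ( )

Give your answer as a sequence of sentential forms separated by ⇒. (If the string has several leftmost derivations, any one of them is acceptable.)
Start with S.
Step 1: the leftmost non-terminal is S; apply S → ( S ):  ( S )
Step 2: the leftmost non-terminal is S; apply S → ε:  ( )

Final answer: S ⇒ ( S ) ⇒ ( )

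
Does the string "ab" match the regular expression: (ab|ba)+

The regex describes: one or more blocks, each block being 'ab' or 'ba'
Yes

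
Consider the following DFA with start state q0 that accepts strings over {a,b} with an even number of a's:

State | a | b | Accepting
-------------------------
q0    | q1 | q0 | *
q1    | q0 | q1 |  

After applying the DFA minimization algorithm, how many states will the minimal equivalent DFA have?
All 2 states are reachable from q0, so none can be removed as unreachable.
Table-filling: first mark every (accepting, non-accepting) pair as distinguishable (accepting: {q0}; non-accepting: {q1}).
Every pair of states is distinguishable, so the DFA is already minimal.
Equivalence classes: {q0}, {q1} → 2 states.

Final answer: 2 states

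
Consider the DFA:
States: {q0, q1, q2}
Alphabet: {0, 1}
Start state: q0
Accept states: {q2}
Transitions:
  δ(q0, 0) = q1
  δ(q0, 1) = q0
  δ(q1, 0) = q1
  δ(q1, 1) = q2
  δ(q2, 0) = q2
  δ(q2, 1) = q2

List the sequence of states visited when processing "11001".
Starting at q0
Read '1': q0 -> q0
Read '1': q0 -> q0
Read '0': q0 -> q1
Read '0': q1 -> q1
Read '1': q1 -> q2

Final answer: q0 -> q0 -> q0 -> q1 -> q1 -> q2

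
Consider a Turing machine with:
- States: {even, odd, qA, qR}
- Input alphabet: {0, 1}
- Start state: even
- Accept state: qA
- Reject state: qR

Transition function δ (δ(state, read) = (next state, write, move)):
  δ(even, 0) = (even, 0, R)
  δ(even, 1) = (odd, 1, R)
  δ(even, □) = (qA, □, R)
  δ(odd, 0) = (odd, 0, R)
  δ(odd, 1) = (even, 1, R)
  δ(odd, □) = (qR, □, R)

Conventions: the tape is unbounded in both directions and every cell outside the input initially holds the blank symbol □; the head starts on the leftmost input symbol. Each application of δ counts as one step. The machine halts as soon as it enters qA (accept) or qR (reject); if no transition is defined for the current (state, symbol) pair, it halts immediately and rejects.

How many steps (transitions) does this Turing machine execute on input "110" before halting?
Step 0: [even]110 (head at position 0)
Step 1: δ(even, 1) = (odd, 1, R)  ⊢  1[odd]10 (head at position 1)
Step 2: δ(odd, 1) = (even, 1, R)  ⊢  11[even]0 (head at position 2)
Step 3: δ(even, 0) = (even, 0, R)  ⊢  110[even]□ (head at position 3)
Step 4: δ(even, □) = (qA, □, R)  ⊢  110□[qA]□ (head at position 4)
The machine is in qA, so it halts and accepts.
Number of transitions executed: 4.

Final answer: 4 steps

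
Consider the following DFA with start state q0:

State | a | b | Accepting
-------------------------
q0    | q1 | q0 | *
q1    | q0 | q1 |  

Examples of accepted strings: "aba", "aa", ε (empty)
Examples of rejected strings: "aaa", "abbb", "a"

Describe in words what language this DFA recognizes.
strings over {a,b} with an even number of a's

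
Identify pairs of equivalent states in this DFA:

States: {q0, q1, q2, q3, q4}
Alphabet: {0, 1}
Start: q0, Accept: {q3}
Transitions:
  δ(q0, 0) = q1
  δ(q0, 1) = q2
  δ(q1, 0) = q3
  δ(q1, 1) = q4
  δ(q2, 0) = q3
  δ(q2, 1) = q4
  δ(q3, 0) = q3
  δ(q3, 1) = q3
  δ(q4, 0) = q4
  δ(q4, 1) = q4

Using the table-filling algorithm:
Round 0 – mark pairs where exactly one state is accepting: (q0,q3), (q1,q3), (q2,q3), (q3,q4)
Round 1 – newly marked: (q0,q1) [on 0: q1 vs q3, already marked]; (q0,q2) [on 0: q1 vs q3, already marked]; (q1,q4) [on 0: q3 vs q4, already marked]; (q2,q4) [on 0: q3 vs q4, already marked]
Round 2 – newly marked: (q0,q4) [on 0: q1 vs q4, already marked]
No further pairs can be marked.
(q1, q2) unmarked: δ(q1,0)=q3, δ(q2,0)=q3; δ(q1,1)=q4, δ(q2,1)=q4 → equivalent
Equivalent pairs: (q1, q2)

Final answer: Equivalent pairs: (q1, q2)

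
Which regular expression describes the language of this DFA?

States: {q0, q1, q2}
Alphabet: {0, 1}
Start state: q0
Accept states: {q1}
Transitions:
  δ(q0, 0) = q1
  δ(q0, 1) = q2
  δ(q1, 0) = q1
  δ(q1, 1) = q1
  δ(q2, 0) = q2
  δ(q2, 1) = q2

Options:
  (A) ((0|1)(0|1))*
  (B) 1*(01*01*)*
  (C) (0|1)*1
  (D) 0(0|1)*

Testing sample strings against the DFA:
  '110' -> rejected
  '00111' -> accepted
  '010' -> accepted
  '11110' -> rejected
Checking each option for a counterexample:
  (A) ((0|1)(0|1))*: ε is rejected by the DFA but matches the regex → eliminated
  (B) 1*(01*01*)*: ε is rejected by the DFA but matches the regex → eliminated
  (C) (0|1)*1: '0' is accepted by the DFA but does not match the regex → eliminated
  (D) 0(0|1)*: agrees with the DFA on all strings of length ≤ 4
Only (D) 0(0|1)* is consistent with the DFA.

Final answer: (D) 0(0|1)*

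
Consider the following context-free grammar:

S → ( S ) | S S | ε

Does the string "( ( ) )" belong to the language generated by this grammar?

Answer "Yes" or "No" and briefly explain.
A derivation exists: S ⇒ ( S ) ⇒ ( ( S ) ) ⇒ ( ( ) ) (using S → ( S ) twice, then S → ε).

Final answer: Yes - a valid derivation exists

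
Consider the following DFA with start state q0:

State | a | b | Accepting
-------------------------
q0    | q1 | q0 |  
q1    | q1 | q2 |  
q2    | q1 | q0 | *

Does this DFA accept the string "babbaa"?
Start in q0.
Read 'b': q0 → q0
Read 'a': q0 → q1
Read 'b': q1 → q2
Read 'b': q2 → q0
Read 'a': q0 → q1
Read 'a': q1 → q1
Final state q1 is not accepting, so the string is rejected.

Final answer: No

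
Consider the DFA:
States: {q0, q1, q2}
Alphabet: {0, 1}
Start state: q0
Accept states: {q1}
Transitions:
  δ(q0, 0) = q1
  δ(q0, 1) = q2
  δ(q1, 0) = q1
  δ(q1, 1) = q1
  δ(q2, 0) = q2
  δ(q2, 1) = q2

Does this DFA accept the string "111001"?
Processing string "111001":
  q0 --1--> q2
  q2 --1--> q2
  q2 --1--> q2
  q2 --0--> q2
  q2 --0--> q2
  q2 --1--> q2
Final state: q2
Accept states: {q1}
q2 is not an accept state, so the string is rejected.

Final answer: No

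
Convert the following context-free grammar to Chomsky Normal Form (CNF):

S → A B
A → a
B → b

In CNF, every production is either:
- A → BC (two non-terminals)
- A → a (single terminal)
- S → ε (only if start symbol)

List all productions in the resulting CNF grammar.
The grammar has no ε-productions or unit productions to eliminate.
S → A B is already in CNF (two non-terminals) – keep it.
A → a is already in CNF (single terminal) – keep it.
B → b is already in CNF (single terminal) – keep it.
Resulting CNF grammar (3 productions): A → a; B → b; S → A B

Final answer: A → a; B → b; S → A B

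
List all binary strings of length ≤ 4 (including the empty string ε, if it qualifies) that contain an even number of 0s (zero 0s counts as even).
Checking every binary string of length 0 to 4:
  Length 0: accepted: ε | rejected: (none)
  Length 1: accepted: 1 | rejected: 0
  Length 2: accepted: 00, 11 | rejected: 01, 10
  Length 3: accepted: 001, 010, 100, 111 | rejected: 000, 011, 101, 110
  Length 4: accepted: 0000, 0011, 0101, 0110, 1001, 1010, 1100, 1111 | rejected: 0001, 0010, 0100, 0111, 1000, 1011, 1101, 1110
Total: 16 string(s).

Final answer: ε, 1, 00, 11, 001, 010, 100, 111, 0000, 0011, 0101, 0110, 1001, 1010, 1100, 1111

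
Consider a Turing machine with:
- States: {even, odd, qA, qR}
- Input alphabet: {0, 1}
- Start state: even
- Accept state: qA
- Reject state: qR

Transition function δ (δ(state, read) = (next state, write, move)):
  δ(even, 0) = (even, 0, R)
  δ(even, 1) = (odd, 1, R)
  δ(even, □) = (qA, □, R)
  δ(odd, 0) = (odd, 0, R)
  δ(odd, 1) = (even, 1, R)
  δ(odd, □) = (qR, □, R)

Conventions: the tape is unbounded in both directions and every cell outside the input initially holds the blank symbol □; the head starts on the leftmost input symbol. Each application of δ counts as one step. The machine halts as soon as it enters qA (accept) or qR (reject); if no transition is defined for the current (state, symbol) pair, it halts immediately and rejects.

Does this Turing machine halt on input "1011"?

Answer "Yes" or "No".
Step 0: [even]1011 (head at position 0)
Step 1: δ(even, 1) = (odd, 1, R)  ⊢  1[odd]011 (head at position 1)
Step 2: δ(odd, 0) = (odd, 0, R)  ⊢  10[odd]11 (head at position 2)
Step 3: δ(odd, 1) = (even, 1, R)  ⊢  101[even]1 (head at position 3)
Step 4: δ(even, 1) = (odd, 1, R)  ⊢  1011[odd]□ (head at position 4)
Step 5: δ(odd, □) = (qR, □, R)  ⊢  1011□[qR]□ (head at position 5)
The machine is in qR, so it halts and rejects.
It halts after 5 steps.

Final answer: Yes - halts after 5 steps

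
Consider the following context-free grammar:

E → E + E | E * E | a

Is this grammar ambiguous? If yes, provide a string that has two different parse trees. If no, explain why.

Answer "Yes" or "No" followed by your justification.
Two different leftmost derivations of a + a * a:
  (1) E ⇒ E + E ⇒ a + E ⇒ a + E * E ⇒ a + a * E ⇒ a + a * a   (tree groups a + (a * a))
  (2) E ⇒ E * E ⇒ E + E * E ⇒ a + E * E ⇒ a + a * E ⇒ a + a * a   (tree groups (a + a) * a)
Two distinct leftmost derivations = two distinct parse trees, so the grammar is ambiguous.

Final answer: Yes - the string 'a + a * a' has two distinct leftmost derivations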